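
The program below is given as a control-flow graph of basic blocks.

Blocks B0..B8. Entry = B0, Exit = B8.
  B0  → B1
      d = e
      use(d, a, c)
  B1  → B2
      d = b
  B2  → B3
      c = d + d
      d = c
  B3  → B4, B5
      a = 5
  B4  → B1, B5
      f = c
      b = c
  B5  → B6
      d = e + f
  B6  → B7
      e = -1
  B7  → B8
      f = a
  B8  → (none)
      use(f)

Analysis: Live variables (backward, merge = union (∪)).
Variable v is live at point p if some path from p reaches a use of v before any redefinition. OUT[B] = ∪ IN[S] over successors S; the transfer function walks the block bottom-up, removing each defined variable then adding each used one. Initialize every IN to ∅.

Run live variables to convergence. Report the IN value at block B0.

Per-block solution:
  B0: | IN={a, b, c, e, f} | OUT={b, e, f}
  B1: | IN={b, e, f} | OUT={d, e, f}
  B2: | IN={d, e, f} | OUT={c, e, f}
  B3: | IN={c, e, f} | OUT={a, c, e, f}
  B4: | IN={a, c, e} | OUT={a, b, e, f}
  B5: | IN={a, e, f} | OUT={a}
  B6: | IN={a} | OUT={a}
  B7: | IN={a} | OUT={f}
  B8: | IN={f} | OUT={}

Merge at B0: OUT[B0] = IN[B1] = {b, e, f}
Applying B0's transfer function to that OUT value gives IN[B0] (row B0 above).

Answer: {a, b, c, e, f}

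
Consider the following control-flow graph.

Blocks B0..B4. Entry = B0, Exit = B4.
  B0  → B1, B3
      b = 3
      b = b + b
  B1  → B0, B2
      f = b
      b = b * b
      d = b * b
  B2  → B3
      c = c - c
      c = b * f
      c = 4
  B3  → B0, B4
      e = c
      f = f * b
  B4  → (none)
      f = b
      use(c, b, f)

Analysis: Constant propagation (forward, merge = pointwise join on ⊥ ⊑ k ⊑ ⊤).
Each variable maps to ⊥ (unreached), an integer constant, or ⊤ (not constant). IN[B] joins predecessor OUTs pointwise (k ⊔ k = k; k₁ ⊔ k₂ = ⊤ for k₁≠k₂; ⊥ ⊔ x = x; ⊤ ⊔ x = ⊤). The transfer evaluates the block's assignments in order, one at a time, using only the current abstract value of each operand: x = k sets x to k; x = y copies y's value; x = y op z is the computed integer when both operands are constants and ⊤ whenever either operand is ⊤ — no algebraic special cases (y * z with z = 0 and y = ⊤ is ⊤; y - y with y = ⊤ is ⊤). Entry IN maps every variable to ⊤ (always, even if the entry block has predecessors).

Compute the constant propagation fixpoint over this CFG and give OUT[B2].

Converged values:
  B0:  IN=(all ⊤)  OUT={b:6; rest ⊤}
  B1:  IN={b:6; rest ⊤}  OUT={b:36, d:1296, f:6; rest ⊤}
  B2:  IN={b:36, d:1296, f:6; rest ⊤}  OUT={b:36, c:4, d:1296, f:6; rest ⊤}
  B3:  IN=(all ⊤)  OUT=(all ⊤)
  B4:  IN=(all ⊤)  OUT=(all ⊤)

Merge at B2: IN[B2] = OUT[B1] = {a: ⊤, b: 36, c: ⊤, d: 1296, e: ⊤, f: 6}
Applying B2's transfer function to that IN value gives OUT[B2] (row B2 above).

Answer: {a: ⊤, b: 36, c: 4, d: 1296, e: ⊤, f: 6}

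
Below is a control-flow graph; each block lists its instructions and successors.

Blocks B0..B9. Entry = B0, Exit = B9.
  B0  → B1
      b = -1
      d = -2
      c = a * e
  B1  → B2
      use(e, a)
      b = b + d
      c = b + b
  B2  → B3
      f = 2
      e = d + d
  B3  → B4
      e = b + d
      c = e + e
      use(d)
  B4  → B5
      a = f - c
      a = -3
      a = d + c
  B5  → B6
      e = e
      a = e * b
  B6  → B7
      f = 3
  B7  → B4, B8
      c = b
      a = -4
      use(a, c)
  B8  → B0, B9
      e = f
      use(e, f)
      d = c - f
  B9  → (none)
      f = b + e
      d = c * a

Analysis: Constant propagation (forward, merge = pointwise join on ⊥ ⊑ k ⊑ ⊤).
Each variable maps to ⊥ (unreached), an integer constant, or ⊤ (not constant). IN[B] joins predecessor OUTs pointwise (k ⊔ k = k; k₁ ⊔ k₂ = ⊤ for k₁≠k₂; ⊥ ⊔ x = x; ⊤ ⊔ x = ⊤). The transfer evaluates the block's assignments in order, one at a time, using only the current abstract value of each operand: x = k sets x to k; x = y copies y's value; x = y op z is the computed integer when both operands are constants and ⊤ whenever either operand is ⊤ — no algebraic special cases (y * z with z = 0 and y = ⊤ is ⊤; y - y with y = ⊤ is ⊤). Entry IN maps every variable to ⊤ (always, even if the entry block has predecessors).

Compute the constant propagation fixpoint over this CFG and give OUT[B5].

Fixpoint table:
  B0:  IN=(all ⊤)  OUT={b:-1, d:-2; rest ⊤}
  B1:  IN={b:-1, d:-2; rest ⊤}  OUT={b:-3, c:-6, d:-2; rest ⊤}
  B2:  IN={b:-3, c:-6, d:-2; rest ⊤}  OUT={b:-3, c:-6, d:-2, e:-4, f:2; rest ⊤}
  B3:  IN={b:-3, c:-6, d:-2, e:-4, f:2; rest ⊤}  OUT={b:-3, c:-10, d:-2, e:-5, f:2; rest ⊤}
  B4:  IN={b:-3, d:-2, e:-5; rest ⊤}  OUT={b:-3, d:-2, e:-5; rest ⊤}
  B5:  IN={b:-3, d:-2, e:-5; rest ⊤}  OUT={a:15, b:-3, d:-2, e:-5; rest ⊤}
  B6:  IN={a:15, b:-3, d:-2, e:-5; rest ⊤}  OUT={a:15, b:-3, d:-2, e:-5, f:3; rest ⊤}
  B7:  IN={a:15, b:-3, d:-2, e:-5, f:3; rest ⊤}  OUT={a:-4, b:-3, c:-3, d:-2, e:-5, f:3; rest ⊤}
  B8:  IN={a:-4, b:-3, c:-3, d:-2, e:-5, f:3; rest ⊤}  OUT={a:-4, b:-3, c:-3, d:-6, e:3, f:3; rest ⊤}
  B9:  IN={a:-4, b:-3, c:-3, d:-6, e:3, f:3; rest ⊤}  OUT={a:-4, b:-3, c:-3, d:12, e:3, f:0; rest ⊤}

Merge at B5: IN[B5] = OUT[B4] = {a: ⊤, b: -3, c: ⊤, d: -2, e: -5, f: ⊤}
Applying B5's transfer function to that IN value gives OUT[B5] (row B5 above).

Answer: {a: 15, b: -3, c: ⊤, d: -2, e: -5, f: ⊤}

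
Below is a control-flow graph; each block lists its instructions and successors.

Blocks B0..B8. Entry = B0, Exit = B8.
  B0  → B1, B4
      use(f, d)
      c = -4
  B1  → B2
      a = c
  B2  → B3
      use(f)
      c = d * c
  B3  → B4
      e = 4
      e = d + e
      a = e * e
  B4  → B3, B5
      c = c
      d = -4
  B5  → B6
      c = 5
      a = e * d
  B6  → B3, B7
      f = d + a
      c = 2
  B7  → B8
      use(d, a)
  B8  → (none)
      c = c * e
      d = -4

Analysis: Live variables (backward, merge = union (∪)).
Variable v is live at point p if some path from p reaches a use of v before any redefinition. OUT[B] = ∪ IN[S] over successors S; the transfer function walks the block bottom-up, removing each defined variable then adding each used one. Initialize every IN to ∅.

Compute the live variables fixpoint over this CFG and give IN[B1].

Answer: {c, d, f}

Trace:
Fixpoint table:
  B0: | IN={d, e, f} | OUT={c, d, e, f}
  B1: | IN={c, d, f} | OUT={c, d, f}
  B2: | IN={c, d, f} | OUT={c, d}
  B3: | IN={c, d} | OUT={c, e}
  B4: | IN={c, e} | OUT={c, d, e}
  B5: | IN={d, e} | OUT={a, d, e}
  B6: | IN={a, d, e} | OUT={a, c, d, e}
  B7: | IN={a, c, d, e} | OUT={c, e}
  B8: | IN={c, e} | OUT={}

Merge at B1: OUT[B1] = IN[B2] = {c, d, f}
Applying B1's transfer function to that OUT value gives IN[B1] (row B1 above).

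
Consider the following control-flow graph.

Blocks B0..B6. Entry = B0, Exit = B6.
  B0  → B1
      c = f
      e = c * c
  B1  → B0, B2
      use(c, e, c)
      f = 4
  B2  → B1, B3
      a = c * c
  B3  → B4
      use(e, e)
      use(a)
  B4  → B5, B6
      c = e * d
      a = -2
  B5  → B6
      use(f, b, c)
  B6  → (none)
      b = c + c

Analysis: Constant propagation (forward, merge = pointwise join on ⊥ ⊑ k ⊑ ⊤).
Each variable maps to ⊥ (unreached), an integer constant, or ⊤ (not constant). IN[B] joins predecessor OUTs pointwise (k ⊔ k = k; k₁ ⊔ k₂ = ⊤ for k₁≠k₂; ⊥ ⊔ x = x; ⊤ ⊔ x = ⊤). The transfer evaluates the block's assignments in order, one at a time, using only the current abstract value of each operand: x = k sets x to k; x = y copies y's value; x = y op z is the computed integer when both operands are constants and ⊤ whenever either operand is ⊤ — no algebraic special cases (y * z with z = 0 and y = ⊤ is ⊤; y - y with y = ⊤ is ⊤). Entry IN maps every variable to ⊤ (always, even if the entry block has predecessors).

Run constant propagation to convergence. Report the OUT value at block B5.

Fixpoint table:
  B0:  IN=(all ⊤)  OUT=(all ⊤)
  B1:  IN=(all ⊤)  OUT={f:4; rest ⊤}
  B2:  IN={f:4; rest ⊤}  OUT={f:4; rest ⊤}
  B3:  IN={f:4; rest ⊤}  OUT={f:4; rest ⊤}
  B4:  IN={f:4; rest ⊤}  OUT={a:-2, f:4; rest ⊤}
  B5:  IN={a:-2, f:4; rest ⊤}  OUT={a:-2, f:4; rest ⊤}
  B6:  IN={a:-2, f:4; rest ⊤}  OUT={a:-2, f:4; rest ⊤}

Merge at B5: IN[B5] = OUT[B4] = {a: -2, b: ⊤, c: ⊤, d: ⊤, e: ⊤, f: 4}
Applying B5's transfer function to that IN value gives OUT[B5] (row B5 above).

Answer: {a: -2, b: ⊤, c: ⊤, d: ⊤, e: ⊤, f: 4}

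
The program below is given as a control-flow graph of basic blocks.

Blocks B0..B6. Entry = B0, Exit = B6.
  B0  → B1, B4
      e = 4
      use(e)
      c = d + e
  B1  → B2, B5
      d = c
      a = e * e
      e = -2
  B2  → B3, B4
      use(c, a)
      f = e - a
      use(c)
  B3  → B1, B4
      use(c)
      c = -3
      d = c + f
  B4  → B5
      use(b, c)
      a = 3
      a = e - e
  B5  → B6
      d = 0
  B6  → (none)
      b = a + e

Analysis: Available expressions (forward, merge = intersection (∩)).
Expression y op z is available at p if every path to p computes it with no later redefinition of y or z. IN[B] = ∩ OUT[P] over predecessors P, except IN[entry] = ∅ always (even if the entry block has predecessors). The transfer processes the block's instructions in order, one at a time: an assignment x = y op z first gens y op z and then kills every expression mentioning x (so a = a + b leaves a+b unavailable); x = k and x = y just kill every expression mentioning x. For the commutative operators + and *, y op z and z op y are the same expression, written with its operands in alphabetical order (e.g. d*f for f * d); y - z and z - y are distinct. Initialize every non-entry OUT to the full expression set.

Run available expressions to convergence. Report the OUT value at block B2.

Answer: {e-a}

Derivation:
Converged values:
  B0:  IN={}  OUT={d+e}
  B1:  IN={}  OUT={}
  B2:  IN={}  OUT={e-a}
  B3:  IN={e-a}  OUT={c+f, e-a}
  B4:  IN={}  OUT={e-e}
  B5:  IN={}  OUT={}
  B6:  IN={}  OUT={a+e}

Merge at B2: IN[B2] = OUT[B1] = {}
Applying B2's transfer function to that IN value gives OUT[B2] (row B2 above).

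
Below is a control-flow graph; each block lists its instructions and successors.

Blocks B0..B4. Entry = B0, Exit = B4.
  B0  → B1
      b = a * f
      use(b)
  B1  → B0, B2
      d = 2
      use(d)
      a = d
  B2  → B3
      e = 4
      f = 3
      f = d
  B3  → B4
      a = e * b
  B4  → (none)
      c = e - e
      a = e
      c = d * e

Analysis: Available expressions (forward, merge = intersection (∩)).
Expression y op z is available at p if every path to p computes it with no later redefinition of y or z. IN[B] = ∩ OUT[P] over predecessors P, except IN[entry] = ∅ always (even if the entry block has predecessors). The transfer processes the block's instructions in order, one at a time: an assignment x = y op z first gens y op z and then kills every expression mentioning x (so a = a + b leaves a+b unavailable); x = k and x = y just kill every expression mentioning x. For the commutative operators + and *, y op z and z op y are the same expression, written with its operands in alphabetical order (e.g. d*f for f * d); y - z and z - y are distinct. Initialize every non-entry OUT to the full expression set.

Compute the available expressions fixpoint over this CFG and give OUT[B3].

Fixpoint table:
  B0:  IN={}  OUT={a*f}
  B1:  IN={a*f}  OUT={}
  B2:  IN={}  OUT={}
  B3:  IN={}  OUT={b*e}
  B4:  IN={b*e}  OUT={b*e, d*e, e-e}

Merge at B3: IN[B3] = OUT[B2] = {}
Applying B3's transfer function to that IN value gives OUT[B3] (row B3 above).

Answer: {b*e}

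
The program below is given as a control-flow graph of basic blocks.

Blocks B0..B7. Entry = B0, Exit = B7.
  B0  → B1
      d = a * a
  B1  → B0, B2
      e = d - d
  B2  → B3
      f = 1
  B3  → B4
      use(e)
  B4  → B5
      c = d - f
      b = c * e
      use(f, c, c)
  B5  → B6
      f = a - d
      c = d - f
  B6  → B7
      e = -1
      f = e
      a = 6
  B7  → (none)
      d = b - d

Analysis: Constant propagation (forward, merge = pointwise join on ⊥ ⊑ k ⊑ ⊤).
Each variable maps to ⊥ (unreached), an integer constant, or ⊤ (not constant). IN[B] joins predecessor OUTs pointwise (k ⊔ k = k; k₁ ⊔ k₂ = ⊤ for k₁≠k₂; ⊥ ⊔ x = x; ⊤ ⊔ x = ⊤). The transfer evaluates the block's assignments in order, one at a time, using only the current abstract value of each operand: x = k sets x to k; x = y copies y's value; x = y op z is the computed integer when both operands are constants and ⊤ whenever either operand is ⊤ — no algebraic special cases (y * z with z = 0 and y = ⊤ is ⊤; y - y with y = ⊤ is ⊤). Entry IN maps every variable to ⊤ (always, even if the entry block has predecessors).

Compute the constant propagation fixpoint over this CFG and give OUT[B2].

Fixpoint table:
  B0:   IN=(all ⊤)   OUT=(all ⊤)
  B1:   IN=(all ⊤)   OUT=(all ⊤)
  B2:   IN=(all ⊤)   OUT={f:1; rest ⊤}
  B3:   IN={f:1; rest ⊤}   OUT={f:1; rest ⊤}
  B4:   IN={f:1; rest ⊤}   OUT={f:1; rest ⊤}
  B5:   IN={f:1; rest ⊤}   OUT=(all ⊤)
  B6:   IN=(all ⊤)   OUT={a:6, e:-1, f:-1; rest ⊤}
  B7:   IN={a:6, e:-1, f:-1; rest ⊤}   OUT={a:6, e:-1, f:-1; rest ⊤}

Merge at B2: IN[B2] = OUT[B1] = {a: ⊤, b: ⊤, c: ⊤, d: ⊤, e: ⊤, f: ⊤}
Applying B2's transfer function to that IN value gives OUT[B2] (row B2 above).

Answer: {a: ⊤, b: ⊤, c: ⊤, d: ⊤, e: ⊤, f: 1}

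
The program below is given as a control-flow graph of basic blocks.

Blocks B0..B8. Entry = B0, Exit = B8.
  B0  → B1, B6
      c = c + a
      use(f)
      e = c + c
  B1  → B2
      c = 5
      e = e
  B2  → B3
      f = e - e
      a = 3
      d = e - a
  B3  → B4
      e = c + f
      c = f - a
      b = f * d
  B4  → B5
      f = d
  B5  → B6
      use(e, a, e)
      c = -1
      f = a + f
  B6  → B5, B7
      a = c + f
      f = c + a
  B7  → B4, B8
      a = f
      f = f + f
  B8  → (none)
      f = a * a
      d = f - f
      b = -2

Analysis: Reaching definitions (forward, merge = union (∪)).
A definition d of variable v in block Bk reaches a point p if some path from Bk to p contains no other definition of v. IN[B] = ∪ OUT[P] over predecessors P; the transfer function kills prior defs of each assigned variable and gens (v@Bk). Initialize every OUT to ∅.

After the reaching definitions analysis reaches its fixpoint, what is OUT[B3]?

Answer: {a@B2, b@B3, c@B3, d@B2, e@B3, f@B2}

Trace:
Fixpoint table:
  B0:   IN={}   OUT={c@B0, e@B0}
  B1:   IN={c@B0, e@B0}   OUT={c@B1, e@B1}
  B2:   IN={c@B1, e@B1}   OUT={a@B2, c@B1, d@B2, e@B1, f@B2}
  B3:   IN={a@B2, c@B1, d@B2, e@B1, f@B2}   OUT={a@B2, b@B3, c@B3, d@B2, e@B3, f@B2}
  B4:   IN={a@B2, a@B7, b@B3, c@B0, c@B3, c@B5, d@B2, e@B0, e@B3, f@B2, f@B7}   OUT={a@B2, a@B7, b@B3, c@B0, c@B3, c@B5, d@B2, e@B0, e@B3, f@B4}
  B5:   IN={a@B2, a@B6, a@B7, b@B3, c@B0, c@B3, c@B5, d@B2, e@B0, e@B3, f@B4, f@B6}   OUT={a@B2, a@B6, a@B7, b@B3, c@B5, d@B2, e@B0, e@B3, f@B5}
  B6:   IN={a@B2, a@B6, a@B7, b@B3, c@B0, c@B5, d@B2, e@B0, e@B3, f@B5}   OUT={a@B6, b@B3, c@B0, c@B5, d@B2, e@B0, e@B3, f@B6}
  B7:   IN={a@B6, b@B3, c@B0, c@B5, d@B2, e@B0, e@B3, f@B6}   OUT={a@B7, b@B3, c@B0, c@B5, d@B2, e@B0, e@B3, f@B7}
  B8:   IN={a@B7, b@B3, c@B0, c@B5, d@B2, e@B0, e@B3, f@B7}   OUT={a@B7, b@B8, c@B0, c@B5, d@B8, e@B0, e@B3, f@B8}

Merge at B3: IN[B3] = OUT[B2] = {a@B2, c@B1, d@B2, e@B1, f@B2}
Applying B3's transfer function to that IN value gives OUT[B3] (row B3 above).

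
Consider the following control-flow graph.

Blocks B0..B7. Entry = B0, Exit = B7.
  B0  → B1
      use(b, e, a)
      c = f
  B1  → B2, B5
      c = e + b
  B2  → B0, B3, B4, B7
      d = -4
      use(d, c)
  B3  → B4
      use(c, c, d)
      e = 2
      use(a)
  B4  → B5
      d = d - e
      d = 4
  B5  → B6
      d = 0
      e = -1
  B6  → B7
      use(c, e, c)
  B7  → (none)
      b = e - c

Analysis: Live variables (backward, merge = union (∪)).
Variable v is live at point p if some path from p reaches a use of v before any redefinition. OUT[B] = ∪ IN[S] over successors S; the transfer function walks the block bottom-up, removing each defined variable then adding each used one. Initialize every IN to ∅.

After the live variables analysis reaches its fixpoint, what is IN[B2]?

Answer: {a, b, c, e, f}

Derivation:
Per-block solution:
  B0:   IN={a, b, e, f}   OUT={a, b, e, f}
  B1:   IN={a, b, e, f}   OUT={a, b, c, e, f}
  B2:   IN={a, b, c, e, f}   OUT={a, b, c, d, e, f}
  B3:   IN={a, c, d}   OUT={c, d, e}
  B4:   IN={c, d, e}   OUT={c}
  B5:   IN={c}   OUT={c, e}
  B6:   IN={c, e}   OUT={c, e}
  B7:   IN={c, e}   OUT={}

Merge at B2: OUT[B2] = IN[B0] ⊔ IN[B3] ⊔ IN[B4] ⊔ IN[B7] = {a, b, c, d, e, f}
Applying B2's transfer function to that OUT value gives IN[B2] (row B2 above).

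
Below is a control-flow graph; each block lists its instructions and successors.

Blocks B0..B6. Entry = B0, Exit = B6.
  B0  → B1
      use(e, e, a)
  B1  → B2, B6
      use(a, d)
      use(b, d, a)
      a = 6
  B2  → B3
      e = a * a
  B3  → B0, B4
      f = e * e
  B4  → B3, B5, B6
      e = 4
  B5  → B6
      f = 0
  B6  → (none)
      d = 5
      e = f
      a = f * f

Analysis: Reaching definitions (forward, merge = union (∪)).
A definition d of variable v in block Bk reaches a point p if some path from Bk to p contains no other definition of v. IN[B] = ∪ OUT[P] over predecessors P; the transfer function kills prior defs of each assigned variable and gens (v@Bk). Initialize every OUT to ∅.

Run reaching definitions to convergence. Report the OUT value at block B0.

Converged values:
  B0: | IN={a@B1, e@B2, e@B4, f@B3} | OUT={a@B1, e@B2, e@B4, f@B3}
  B1: | IN={a@B1, e@B2, e@B4, f@B3} | OUT={a@B1, e@B2, e@B4, f@B3}
  B2: | IN={a@B1, e@B2, e@B4, f@B3} | OUT={a@B1, e@B2, f@B3}
  B3: | IN={a@B1, e@B2, e@B4, f@B3} | OUT={a@B1, e@B2, e@B4, f@B3}
  B4: | IN={a@B1, e@B2, e@B4, f@B3} | OUT={a@B1, e@B4, f@B3}
  B5: | IN={a@B1, e@B4, f@B3} | OUT={a@B1, e@B4, f@B5}
  B6: | IN={a@B1, e@B2, e@B4, f@B3, f@B5} | OUT={a@B6, d@B6, e@B6, f@B3, f@B5}

Merge at B0 (entry node, so the boundary value {} is joined with the incoming edge(s)): IN[B0] = {} ⊔ OUT[B3] = {a@B1, e@B2, e@B4, f@B3}
Applying B0's transfer function to that IN value gives OUT[B0] (row B0 above).

Answer: {a@B1, e@B2, e@B4, f@B3}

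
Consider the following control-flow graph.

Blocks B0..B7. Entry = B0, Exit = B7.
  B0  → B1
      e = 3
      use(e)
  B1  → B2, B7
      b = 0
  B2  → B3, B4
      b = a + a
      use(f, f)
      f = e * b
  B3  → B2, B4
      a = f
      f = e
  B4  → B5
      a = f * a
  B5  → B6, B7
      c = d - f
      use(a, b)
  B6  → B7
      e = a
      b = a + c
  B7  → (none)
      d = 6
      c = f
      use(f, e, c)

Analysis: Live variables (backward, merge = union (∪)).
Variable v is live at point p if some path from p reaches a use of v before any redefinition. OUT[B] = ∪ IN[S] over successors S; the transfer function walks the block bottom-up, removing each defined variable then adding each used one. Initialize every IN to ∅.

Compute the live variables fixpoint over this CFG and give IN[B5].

Converged values:
  B0:   IN={a, d, f}   OUT={a, d, e, f}
  B1:   IN={a, d, e, f}   OUT={a, d, e, f}
  B2:   IN={a, d, e, f}   OUT={a, b, d, e, f}
  B3:   IN={b, d, e, f}   OUT={a, b, d, e, f}
  B4:   IN={a, b, d, e, f}   OUT={a, b, d, e, f}
  B5:   IN={a, b, d, e, f}   OUT={a, c, e, f}
  B6:   IN={a, c, f}   OUT={e, f}
  B7:   IN={e, f}   OUT={}

Merge at B5: OUT[B5] = IN[B6] ⊔ IN[B7] = {a, c, e, f}
Applying B5's transfer function to that OUT value gives IN[B5] (row B5 above).

Answer: {a, b, d, e, f}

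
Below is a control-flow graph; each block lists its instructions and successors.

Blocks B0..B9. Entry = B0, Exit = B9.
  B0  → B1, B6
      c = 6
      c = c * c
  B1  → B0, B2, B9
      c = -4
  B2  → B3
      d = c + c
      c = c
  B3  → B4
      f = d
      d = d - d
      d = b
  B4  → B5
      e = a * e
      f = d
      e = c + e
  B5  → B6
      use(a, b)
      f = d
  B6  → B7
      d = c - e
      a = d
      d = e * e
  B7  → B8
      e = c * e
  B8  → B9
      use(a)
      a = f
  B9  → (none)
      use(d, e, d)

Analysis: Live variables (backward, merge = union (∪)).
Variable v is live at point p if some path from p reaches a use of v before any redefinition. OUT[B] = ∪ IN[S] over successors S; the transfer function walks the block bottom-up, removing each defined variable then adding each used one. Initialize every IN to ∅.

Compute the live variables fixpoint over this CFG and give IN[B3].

Answer: {a, b, c, d, e}

Derivation:
Fixpoint table:
  B0:  IN={a, b, d, e, f}  OUT={a, b, c, d, e, f}
  B1:  IN={a, b, d, e, f}  OUT={a, b, c, d, e, f}
  B2:  IN={a, b, c, e}  OUT={a, b, c, d, e}
  B3:  IN={a, b, c, d, e}  OUT={a, b, c, d, e}
  B4:  IN={a, b, c, d, e}  OUT={a, b, c, d, e}
  B5:  IN={a, b, c, d, e}  OUT={c, e, f}
  B6:  IN={c, e, f}  OUT={a, c, d, e, f}
  B7:  IN={a, c, d, e, f}  OUT={a, d, e, f}
  B8:  IN={a, d, e, f}  OUT={d, e}
  B9:  IN={d, e}  OUT={}

Merge at B3: OUT[B3] = IN[B4] = {a, b, c, d, e}
Applying B3's transfer function to that OUT value gives IN[B3] (row B3 above).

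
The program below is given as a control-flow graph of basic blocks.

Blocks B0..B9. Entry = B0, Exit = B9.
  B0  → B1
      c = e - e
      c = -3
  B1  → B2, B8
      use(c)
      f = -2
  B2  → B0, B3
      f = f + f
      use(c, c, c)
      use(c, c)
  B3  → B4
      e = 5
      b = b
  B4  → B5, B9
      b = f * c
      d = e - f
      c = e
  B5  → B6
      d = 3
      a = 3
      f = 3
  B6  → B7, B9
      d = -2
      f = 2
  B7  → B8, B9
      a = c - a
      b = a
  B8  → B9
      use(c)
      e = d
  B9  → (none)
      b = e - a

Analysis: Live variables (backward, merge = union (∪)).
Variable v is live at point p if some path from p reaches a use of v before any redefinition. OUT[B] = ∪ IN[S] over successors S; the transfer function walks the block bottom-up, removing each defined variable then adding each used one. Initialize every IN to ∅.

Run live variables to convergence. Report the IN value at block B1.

Answer: {a, b, c, d, e}

Trace:
Per-block solution:
  B0: | IN={a, b, d, e} | OUT={a, b, c, d, e}
  B1: | IN={a, b, c, d, e} | OUT={a, b, c, d, e, f}
  B2: | IN={a, b, c, d, e, f} | OUT={a, b, c, d, e, f}
  B3: | IN={a, b, c, f} | OUT={a, c, e, f}
  B4: | IN={a, c, e, f} | OUT={a, c, e}
  B5: | IN={c, e} | OUT={a, c, e}
  B6: | IN={a, c, e} | OUT={a, c, d, e}
  B7: | IN={a, c, d, e} | OUT={a, c, d, e}
  B8: | IN={a, c, d} | OUT={a, e}
  B9: | IN={a, e} | OUT={}

Merge at B1: OUT[B1] = IN[B2] ⊔ IN[B8] = {a, b, c, d, e, f}
Applying B1's transfer function to that OUT value gives IN[B1] (row B1 above).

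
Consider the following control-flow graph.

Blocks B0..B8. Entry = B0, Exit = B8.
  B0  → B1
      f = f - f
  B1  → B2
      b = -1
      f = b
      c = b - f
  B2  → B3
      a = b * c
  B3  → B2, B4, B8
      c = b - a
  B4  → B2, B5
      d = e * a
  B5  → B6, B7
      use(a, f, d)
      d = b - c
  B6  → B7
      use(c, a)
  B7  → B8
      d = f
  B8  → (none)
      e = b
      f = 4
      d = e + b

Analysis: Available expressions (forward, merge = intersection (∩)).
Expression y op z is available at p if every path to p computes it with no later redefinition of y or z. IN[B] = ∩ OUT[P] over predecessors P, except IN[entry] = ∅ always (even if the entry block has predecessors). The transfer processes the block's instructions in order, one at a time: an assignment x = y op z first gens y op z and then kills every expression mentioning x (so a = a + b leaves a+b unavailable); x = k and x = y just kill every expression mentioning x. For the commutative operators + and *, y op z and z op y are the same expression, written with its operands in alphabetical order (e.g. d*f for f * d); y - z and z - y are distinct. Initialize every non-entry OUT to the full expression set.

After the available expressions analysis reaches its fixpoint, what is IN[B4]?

Answer: {b-a, b-f}

Trace:
Per-block solution:
  B0: | IN={} | OUT={}
  B1: | IN={} | OUT={b-f}
  B2: | IN={b-f} | OUT={b*c, b-f}
  B3: | IN={b*c, b-f} | OUT={b-a, b-f}
  B4: | IN={b-a, b-f} | OUT={a*e, b-a, b-f}
  B5: | IN={a*e, b-a, b-f} | OUT={a*e, b-a, b-c, b-f}
  B6: | IN={a*e, b-a, b-c, b-f} | OUT={a*e, b-a, b-c, b-f}
  B7: | IN={a*e, b-a, b-c, b-f} | OUT={a*e, b-a, b-c, b-f}
  B8: | IN={b-a, b-f} | OUT={b+e, b-a}

Merge at B4: IN[B4] = OUT[B3] = {b-a, b-f}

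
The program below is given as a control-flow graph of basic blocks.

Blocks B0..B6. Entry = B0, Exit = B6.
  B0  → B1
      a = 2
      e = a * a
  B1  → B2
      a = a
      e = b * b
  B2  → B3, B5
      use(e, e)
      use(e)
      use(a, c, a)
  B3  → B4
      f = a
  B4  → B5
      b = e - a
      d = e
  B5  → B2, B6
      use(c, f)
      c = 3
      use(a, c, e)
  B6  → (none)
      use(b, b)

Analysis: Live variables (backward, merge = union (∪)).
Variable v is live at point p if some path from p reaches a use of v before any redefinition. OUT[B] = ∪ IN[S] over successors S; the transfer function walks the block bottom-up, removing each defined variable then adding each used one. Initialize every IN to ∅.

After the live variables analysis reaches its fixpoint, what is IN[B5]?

Answer: {a, b, c, e, f}

Trace:
Converged values:
  B0: | IN={b, c, f} | OUT={a, b, c, f}
  B1: | IN={a, b, c, f} | OUT={a, b, c, e, f}
  B2: | IN={a, b, c, e, f} | OUT={a, b, c, e, f}
  B3: | IN={a, c, e} | OUT={a, c, e, f}
  B4: | IN={a, c, e, f} | OUT={a, b, c, e, f}
  B5: | IN={a, b, c, e, f} | OUT={a, b, c, e, f}
  B6: | IN={b} | OUT={}

Merge at B5: OUT[B5] = IN[B2] ⊔ IN[B6] = {a, b, c, e, f}
Applying B5's transfer function to that OUT value gives IN[B5] (row B5 above).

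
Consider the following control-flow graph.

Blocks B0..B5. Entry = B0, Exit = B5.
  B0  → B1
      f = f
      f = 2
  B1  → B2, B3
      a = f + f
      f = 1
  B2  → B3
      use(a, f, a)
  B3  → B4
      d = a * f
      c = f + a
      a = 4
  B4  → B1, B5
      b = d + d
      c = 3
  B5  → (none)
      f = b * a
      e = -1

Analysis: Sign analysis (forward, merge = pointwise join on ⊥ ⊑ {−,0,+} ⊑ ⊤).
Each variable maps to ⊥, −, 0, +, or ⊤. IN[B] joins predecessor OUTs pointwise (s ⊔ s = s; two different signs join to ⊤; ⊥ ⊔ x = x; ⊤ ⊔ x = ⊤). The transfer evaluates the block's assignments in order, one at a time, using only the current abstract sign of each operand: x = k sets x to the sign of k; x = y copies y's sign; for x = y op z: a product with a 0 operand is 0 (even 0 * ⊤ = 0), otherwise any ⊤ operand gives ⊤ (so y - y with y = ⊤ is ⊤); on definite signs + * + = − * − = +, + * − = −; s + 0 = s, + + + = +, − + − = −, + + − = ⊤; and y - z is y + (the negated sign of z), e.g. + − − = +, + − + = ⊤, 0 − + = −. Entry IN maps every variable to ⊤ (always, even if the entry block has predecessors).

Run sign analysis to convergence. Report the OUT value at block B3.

Answer: {a: +, b: ⊤, c: +, d: +, e: ⊤, f: +}

Trace:
Per-block solution:
  B0:   IN=(all ⊤)   OUT={f:+; rest ⊤}
  B1:   IN={f:+; rest ⊤}   OUT={a:+, f:+; rest ⊤}
  B2:   IN={a:+, f:+; rest ⊤}   OUT={a:+, f:+; rest ⊤}
  B3:   IN={a:+, f:+; rest ⊤}   OUT={a:+, c:+, d:+, f:+; rest ⊤}
  B4:   IN={a:+, c:+, d:+, f:+; rest ⊤}   OUT={a:+, b:+, c:+, d:+, f:+; rest ⊤}
  B5:   IN={a:+, b:+, c:+, d:+, f:+; rest ⊤}   OUT={a:+, b:+, c:+, d:+, e:-, f:+; rest ⊤}

Merge at B3: IN[B3] = OUT[B1] ⊔ OUT[B2] = {a: +, b: ⊤, c: ⊤, d: ⊤, e: ⊤, f: +}
Applying B3's transfer function to that IN value gives OUT[B3] (row B3 above).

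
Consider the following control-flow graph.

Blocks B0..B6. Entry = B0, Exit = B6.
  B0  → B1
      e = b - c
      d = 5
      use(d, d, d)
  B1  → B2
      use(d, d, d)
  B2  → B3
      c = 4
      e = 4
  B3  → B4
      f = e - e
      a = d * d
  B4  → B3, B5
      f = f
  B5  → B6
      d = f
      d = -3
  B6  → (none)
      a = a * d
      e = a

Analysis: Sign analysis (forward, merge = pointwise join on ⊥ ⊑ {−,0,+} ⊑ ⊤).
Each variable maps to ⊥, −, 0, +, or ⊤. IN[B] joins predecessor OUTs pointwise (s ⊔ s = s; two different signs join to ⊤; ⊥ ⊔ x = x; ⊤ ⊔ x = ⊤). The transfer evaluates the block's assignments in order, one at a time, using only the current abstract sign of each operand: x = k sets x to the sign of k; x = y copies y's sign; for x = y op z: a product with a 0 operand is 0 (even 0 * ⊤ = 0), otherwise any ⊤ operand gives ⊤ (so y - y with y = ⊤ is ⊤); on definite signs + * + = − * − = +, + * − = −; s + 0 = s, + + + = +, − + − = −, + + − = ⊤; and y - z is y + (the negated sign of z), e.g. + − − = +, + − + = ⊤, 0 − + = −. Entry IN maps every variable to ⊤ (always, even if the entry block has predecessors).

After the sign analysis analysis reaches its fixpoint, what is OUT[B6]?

Answer: {a: -, b: ⊤, c: +, d: -, e: -, f: ⊤}

Derivation:
Converged values:
  B0: | IN=(all ⊤) | OUT={d:+; rest ⊤}
  B1: | IN={d:+; rest ⊤} | OUT={d:+; rest ⊤}
  B2: | IN={d:+; rest ⊤} | OUT={c:+, d:+, e:+; rest ⊤}
  B3: | IN={c:+, d:+, e:+; rest ⊤} | OUT={a:+, c:+, d:+, e:+; rest ⊤}
  B4: | IN={a:+, c:+, d:+, e:+; rest ⊤} | OUT={a:+, c:+, d:+, e:+; rest ⊤}
  B5: | IN={a:+, c:+, d:+, e:+; rest ⊤} | OUT={a:+, c:+, d:-, e:+; rest ⊤}
  B6: | IN={a:+, c:+, d:-, e:+; rest ⊤} | OUT={a:-, c:+, d:-, e:-; rest ⊤}

Merge at B6: IN[B6] = OUT[B5] = {a: +, b: ⊤, c: +, d: -, e: +, f: ⊤}
Applying B6's transfer function to that IN value gives OUT[B6] (row B6 above).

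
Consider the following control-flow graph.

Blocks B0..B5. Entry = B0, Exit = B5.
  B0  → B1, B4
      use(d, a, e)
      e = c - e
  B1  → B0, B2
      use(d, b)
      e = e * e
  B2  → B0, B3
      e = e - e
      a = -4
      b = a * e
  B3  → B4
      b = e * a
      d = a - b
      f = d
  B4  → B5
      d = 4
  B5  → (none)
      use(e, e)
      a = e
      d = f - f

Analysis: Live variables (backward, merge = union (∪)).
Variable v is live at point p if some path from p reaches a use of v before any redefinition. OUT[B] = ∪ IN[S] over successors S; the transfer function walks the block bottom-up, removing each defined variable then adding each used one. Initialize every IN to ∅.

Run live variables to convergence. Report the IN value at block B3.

Answer: {a, e}

Working:
Per-block solution:
  B0:   IN={a, b, c, d, e, f}   OUT={a, b, c, d, e, f}
  B1:   IN={a, b, c, d, e, f}   OUT={a, b, c, d, e, f}
  B2:   IN={c, d, e, f}   OUT={a, b, c, d, e, f}
  B3:   IN={a, e}   OUT={e, f}
  B4:   IN={e, f}   OUT={e, f}
  B5:   IN={e, f}   OUT={}

Merge at B3: OUT[B3] = IN[B4] = {e, f}
Applying B3's transfer function to that OUT value gives IN[B3] (row B3 above).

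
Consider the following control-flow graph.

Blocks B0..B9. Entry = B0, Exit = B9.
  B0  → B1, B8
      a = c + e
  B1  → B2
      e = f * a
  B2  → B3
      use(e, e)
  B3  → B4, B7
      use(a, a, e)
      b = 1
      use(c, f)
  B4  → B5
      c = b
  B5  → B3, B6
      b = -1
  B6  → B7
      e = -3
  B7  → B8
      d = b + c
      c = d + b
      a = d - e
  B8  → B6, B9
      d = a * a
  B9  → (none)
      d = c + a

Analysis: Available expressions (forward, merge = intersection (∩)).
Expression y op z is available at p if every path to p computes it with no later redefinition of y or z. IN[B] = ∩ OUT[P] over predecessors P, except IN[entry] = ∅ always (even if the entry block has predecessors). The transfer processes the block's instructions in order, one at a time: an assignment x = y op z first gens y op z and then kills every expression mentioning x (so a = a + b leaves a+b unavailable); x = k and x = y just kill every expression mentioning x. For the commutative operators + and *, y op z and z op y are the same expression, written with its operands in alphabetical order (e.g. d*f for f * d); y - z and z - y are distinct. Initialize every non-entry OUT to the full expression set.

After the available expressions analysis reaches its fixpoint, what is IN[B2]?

Answer: {a*f}

Derivation:
Fixpoint table:
  B0: | IN={} | OUT={c+e}
  B1: | IN={c+e} | OUT={a*f}
  B2: | IN={a*f} | OUT={a*f}
  B3: | IN={a*f} | OUT={a*f}
  B4: | IN={a*f} | OUT={a*f}
  B5: | IN={a*f} | OUT={a*f}
  B6: | IN={} | OUT={}
  B7: | IN={} | OUT={b+d, d-e}
  B8: | IN={} | OUT={a*a}
  B9: | IN={a*a} | OUT={a*a, a+c}

Merge at B2: IN[B2] = OUT[B1] = {a*f}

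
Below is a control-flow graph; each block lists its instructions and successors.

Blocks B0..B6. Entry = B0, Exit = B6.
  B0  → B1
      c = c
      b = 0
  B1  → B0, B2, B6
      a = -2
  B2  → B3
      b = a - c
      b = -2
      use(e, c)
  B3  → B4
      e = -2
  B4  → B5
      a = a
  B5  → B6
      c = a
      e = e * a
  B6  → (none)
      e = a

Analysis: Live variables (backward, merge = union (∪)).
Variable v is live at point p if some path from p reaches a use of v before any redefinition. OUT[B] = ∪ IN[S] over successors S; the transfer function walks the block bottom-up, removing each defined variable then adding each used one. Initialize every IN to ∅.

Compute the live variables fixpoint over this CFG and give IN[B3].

Per-block solution:
  B0: | IN={c, e} | OUT={c, e}
  B1: | IN={c, e} | OUT={a, c, e}
  B2: | IN={a, c, e} | OUT={a}
  B3: | IN={a} | OUT={a, e}
  B4: | IN={a, e} | OUT={a, e}
  B5: | IN={a, e} | OUT={a}
  B6: | IN={a} | OUT={}

Merge at B3: OUT[B3] = IN[B4] = {a, e}
Applying B3's transfer function to that OUT value gives IN[B3] (row B3 above).

Answer: {a}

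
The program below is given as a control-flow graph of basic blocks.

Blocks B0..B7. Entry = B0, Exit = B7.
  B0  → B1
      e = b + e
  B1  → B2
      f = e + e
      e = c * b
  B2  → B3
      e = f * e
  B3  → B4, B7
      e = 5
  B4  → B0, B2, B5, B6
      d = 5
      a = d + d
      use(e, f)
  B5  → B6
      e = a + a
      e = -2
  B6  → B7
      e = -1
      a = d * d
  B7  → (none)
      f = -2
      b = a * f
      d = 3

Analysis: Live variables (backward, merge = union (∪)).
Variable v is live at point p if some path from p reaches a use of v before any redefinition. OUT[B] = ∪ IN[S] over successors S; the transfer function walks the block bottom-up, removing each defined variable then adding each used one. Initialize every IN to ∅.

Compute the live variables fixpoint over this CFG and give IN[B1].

Answer: {a, b, c, e}

Derivation:
Per-block solution:
  B0:   IN={a, b, c, e}   OUT={a, b, c, e}
  B1:   IN={a, b, c, e}   OUT={a, b, c, e, f}
  B2:   IN={a, b, c, e, f}   OUT={a, b, c, f}
  B3:   IN={a, b, c, f}   OUT={a, b, c, e, f}
  B4:   IN={b, c, e, f}   OUT={a, b, c, d, e, f}
  B5:   IN={a, d}   OUT={d}
  B6:   IN={d}   OUT={a}
  B7:   IN={a}   OUT={}

Merge at B1: OUT[B1] = IN[B2] = {a, b, c, e, f}
Applying B1's transfer function to that OUT value gives IN[B1] (row B1 above).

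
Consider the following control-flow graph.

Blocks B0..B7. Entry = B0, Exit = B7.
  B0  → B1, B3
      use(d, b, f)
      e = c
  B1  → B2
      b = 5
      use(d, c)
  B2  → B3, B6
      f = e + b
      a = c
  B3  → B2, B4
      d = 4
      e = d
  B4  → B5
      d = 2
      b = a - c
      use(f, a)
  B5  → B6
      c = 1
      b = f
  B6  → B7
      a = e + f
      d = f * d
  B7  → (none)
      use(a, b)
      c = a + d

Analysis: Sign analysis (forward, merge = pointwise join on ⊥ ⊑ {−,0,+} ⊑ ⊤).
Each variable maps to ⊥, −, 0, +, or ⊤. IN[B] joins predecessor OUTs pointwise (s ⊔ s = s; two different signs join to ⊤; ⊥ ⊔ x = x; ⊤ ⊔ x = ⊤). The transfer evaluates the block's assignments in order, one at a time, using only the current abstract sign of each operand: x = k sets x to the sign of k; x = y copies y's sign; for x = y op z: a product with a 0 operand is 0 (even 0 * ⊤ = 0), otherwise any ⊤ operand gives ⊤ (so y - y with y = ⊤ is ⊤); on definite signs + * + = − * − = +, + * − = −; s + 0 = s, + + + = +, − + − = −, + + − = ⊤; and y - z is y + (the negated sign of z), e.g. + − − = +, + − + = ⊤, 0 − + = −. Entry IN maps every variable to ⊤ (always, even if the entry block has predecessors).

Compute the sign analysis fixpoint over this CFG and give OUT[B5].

Answer: {a: ⊤, b: ⊤, c: +, d: +, e: +, f: ⊤}

Working:
Converged values:
  B0:  IN=(all ⊤)  OUT=(all ⊤)
  B1:  IN=(all ⊤)  OUT={b:+; rest ⊤}
  B2:  IN=(all ⊤)  OUT=(all ⊤)
  B3:  IN=(all ⊤)  OUT={d:+, e:+; rest ⊤}
  B4:  IN={d:+, e:+; rest ⊤}  OUT={d:+, e:+; rest ⊤}
  B5:  IN={d:+, e:+; rest ⊤}  OUT={c:+, d:+, e:+; rest ⊤}
  B6:  IN=(all ⊤)  OUT=(all ⊤)
  B7:  IN=(all ⊤)  OUT=(all ⊤)

Merge at B5: IN[B5] = OUT[B4] = {a: ⊤, b: ⊤, c: ⊤, d: +, e: +, f: ⊤}
Applying B5's transfer function to that IN value gives OUT[B5] (row B5 above).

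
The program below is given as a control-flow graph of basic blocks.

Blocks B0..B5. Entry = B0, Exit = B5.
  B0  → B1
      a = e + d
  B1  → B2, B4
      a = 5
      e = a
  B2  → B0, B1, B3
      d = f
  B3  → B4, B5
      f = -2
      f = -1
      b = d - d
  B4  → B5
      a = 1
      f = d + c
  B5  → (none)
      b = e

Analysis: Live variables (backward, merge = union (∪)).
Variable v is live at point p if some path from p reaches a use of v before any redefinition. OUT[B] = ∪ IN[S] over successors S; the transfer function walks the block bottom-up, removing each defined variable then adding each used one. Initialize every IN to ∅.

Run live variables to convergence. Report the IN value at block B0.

Answer: {c, d, e, f}

Trace:
Converged values:
  B0:   IN={c, d, e, f}   OUT={c, d, f}
  B1:   IN={c, d, f}   OUT={c, d, e, f}
  B2:   IN={c, e, f}   OUT={c, d, e, f}
  B3:   IN={c, d, e}   OUT={c, d, e}
  B4:   IN={c, d, e}   OUT={e}
  B5:   IN={e}   OUT={}

Merge at B0: OUT[B0] = IN[B1] = {c, d, f}
Applying B0's transfer function to that OUT value gives IN[B0] (row B0 above).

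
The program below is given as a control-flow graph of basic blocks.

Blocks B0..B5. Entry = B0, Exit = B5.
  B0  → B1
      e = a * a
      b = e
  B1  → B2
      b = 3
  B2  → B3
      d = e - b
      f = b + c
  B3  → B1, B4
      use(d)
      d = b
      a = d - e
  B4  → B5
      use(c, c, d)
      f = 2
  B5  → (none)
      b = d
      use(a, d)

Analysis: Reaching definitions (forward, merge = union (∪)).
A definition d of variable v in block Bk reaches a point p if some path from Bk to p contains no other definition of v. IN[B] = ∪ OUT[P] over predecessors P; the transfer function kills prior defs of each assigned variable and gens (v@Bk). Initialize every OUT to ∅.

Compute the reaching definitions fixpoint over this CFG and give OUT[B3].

Answer: {a@B3, b@B1, d@B3, e@B0, f@B2}

Working:
Per-block solution:
  B0: | IN={} | OUT={b@B0, e@B0}
  B1: | IN={a@B3, b@B0, b@B1, d@B3, e@B0, f@B2} | OUT={a@B3, b@B1, d@B3, e@B0, f@B2}
  B2: | IN={a@B3, b@B1, d@B3, e@B0, f@B2} | OUT={a@B3, b@B1, d@B2, e@B0, f@B2}
  B3: | IN={a@B3, b@B1, d@B2, e@B0, f@B2} | OUT={a@B3, b@B1, d@B3, e@B0, f@B2}
  B4: | IN={a@B3, b@B1, d@B3, e@B0, f@B2} | OUT={a@B3, b@B1, d@B3, e@B0, f@B4}
  B5: | IN={a@B3, b@B1, d@B3, e@B0, f@B4} | OUT={a@B3, b@B5, d@B3, e@B0, f@B4}

Merge at B3: IN[B3] = OUT[B2] = {a@B3, b@B1, d@B2, e@B0, f@B2}
Applying B3's transfer function to that IN value gives OUT[B3] (row B3 above).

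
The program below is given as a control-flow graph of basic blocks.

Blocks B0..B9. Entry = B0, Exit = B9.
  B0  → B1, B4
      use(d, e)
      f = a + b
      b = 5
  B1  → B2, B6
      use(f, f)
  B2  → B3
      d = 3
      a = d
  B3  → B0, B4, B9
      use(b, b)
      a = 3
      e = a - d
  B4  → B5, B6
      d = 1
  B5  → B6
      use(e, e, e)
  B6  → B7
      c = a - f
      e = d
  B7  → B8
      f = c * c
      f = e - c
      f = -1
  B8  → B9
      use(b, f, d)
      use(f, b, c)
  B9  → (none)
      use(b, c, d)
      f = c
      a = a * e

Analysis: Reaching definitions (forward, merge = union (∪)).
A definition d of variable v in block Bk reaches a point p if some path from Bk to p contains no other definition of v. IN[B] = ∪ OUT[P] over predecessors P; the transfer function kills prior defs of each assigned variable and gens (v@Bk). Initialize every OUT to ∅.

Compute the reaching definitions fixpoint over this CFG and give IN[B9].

Converged values:
  B0:  IN={a@B3, b@B0, d@B2, e@B3, f@B0}  OUT={a@B3, b@B0, d@B2, e@B3, f@B0}
  B1:  IN={a@B3, b@B0, d@B2, e@B3, f@B0}  OUT={a@B3, b@B0, d@B2, e@B3, f@B0}
  B2:  IN={a@B3, b@B0, d@B2, e@B3, f@B0}  OUT={a@B2, b@B0, d@B2, e@B3, f@B0}
  B3:  IN={a@B2, b@B0, d@B2, e@B3, f@B0}  OUT={a@B3, b@B0, d@B2, e@B3, f@B0}
  B4:  IN={a@B3, b@B0, d@B2, e@B3, f@B0}  OUT={a@B3, b@B0, d@B4, e@B3, f@B0}
  B5:  IN={a@B3, b@B0, d@B4, e@B3, f@B0}  OUT={a@B3, b@B0, d@B4, e@B3, f@B0}
  B6:  IN={a@B3, b@B0, d@B2, d@B4, e@B3, f@B0}  OUT={a@B3, b@B0, c@B6, d@B2, d@B4, e@B6, f@B0}
  B7:  IN={a@B3, b@B0, c@B6, d@B2, d@B4, e@B6, f@B0}  OUT={a@B3, b@B0, c@B6, d@B2, d@B4, e@B6, f@B7}
  B8:  IN={a@B3, b@B0, c@B6, d@B2, d@B4, e@B6, f@B7}  OUT={a@B3, b@B0, c@B6, d@B2, d@B4, e@B6, f@B7}
  B9:  IN={a@B3, b@B0, c@B6, d@B2, d@B4, e@B3, e@B6, f@B0, f@B7}  OUT={a@B9, b@B0, c@B6, d@B2, d@B4, e@B3, e@B6, f@B9}

Merge at B9: IN[B9] = OUT[B3] ⊔ OUT[B8] = {a@B3, b@B0, c@B6, d@B2, d@B4, e@B3, e@B6, f@B0, f@B7}

Answer: {a@B3, b@B0, c@B6, d@B2, d@B4, e@B3, e@B6, f@B0, f@B7}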